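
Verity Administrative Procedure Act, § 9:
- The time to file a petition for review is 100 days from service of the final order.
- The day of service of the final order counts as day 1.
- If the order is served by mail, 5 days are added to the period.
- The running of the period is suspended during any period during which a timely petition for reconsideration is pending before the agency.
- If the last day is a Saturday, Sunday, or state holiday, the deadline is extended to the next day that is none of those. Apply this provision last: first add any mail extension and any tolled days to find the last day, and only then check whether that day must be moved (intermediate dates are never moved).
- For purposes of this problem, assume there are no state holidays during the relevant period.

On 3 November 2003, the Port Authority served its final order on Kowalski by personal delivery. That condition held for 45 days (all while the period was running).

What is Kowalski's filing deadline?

March 26, 2004

Counting 3 November 2003 as day 1, day 100 is February 10, 2004.
Service was not by mail, so no mail extension applies.
Tolling adds 45 days: February 10, 2004 + 45 days = March 26, 2004.
March 26, 2004 is a Friday and not a state holiday, so no extension applies.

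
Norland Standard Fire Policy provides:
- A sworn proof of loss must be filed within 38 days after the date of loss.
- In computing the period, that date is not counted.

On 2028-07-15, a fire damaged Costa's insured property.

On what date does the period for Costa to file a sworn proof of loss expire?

38 days after 2028-07-15 is August 22, 2028.

August 22, 2028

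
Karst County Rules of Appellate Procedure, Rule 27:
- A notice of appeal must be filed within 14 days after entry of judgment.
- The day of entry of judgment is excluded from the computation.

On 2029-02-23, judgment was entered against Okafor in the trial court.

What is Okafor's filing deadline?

March 9, 2029

14 days after 2029-02-23 is March 9, 2029.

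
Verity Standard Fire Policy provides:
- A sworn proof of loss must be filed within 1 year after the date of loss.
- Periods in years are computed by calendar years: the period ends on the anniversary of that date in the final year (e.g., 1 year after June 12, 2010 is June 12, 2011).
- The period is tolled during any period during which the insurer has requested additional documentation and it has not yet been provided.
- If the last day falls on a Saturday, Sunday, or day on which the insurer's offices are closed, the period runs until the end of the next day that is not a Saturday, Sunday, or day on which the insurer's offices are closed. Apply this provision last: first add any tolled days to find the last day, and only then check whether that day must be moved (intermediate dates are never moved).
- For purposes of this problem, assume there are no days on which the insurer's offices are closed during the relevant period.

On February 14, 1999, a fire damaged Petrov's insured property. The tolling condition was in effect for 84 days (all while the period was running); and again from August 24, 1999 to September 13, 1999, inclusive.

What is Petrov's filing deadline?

1 year after February 14, 1999 is February 14, 2000.
Tolling adds 84 days: February 14, 2000 + 84 days = May 8, 2000.
From August 24, 1999 through September 13, 1999 inclusive is 21 days; tolling adds 21 days: May 8, 2000 + 21 days = May 29, 2000.
May 29, 2000 is a Monday and not a day on which the insurer's offices are closed, so no extension applies.

May 29, 2000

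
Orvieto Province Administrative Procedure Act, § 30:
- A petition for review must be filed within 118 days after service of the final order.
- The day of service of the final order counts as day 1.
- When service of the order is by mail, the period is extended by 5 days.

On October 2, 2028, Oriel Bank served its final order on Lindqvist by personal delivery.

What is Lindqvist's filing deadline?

January 27, 2029

Counting October 2, 2028 as day 1, day 118 is January 27, 2029.
Service was not by mail, so no mail extension applies.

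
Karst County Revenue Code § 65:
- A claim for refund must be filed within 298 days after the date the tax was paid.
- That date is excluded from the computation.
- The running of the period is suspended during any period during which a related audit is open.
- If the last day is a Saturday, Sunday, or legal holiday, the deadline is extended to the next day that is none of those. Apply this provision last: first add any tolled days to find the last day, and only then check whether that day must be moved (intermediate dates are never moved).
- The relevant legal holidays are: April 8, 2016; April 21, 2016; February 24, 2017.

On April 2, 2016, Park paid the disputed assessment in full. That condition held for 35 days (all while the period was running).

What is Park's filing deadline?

298 days after April 2, 2016 is January 25, 2017.
Tolling adds 35 days: January 25, 2017 + 35 days = March 1, 2017.
March 1, 2017 is a Wednesday and not a legal holiday, so no extension applies.

March 1, 2017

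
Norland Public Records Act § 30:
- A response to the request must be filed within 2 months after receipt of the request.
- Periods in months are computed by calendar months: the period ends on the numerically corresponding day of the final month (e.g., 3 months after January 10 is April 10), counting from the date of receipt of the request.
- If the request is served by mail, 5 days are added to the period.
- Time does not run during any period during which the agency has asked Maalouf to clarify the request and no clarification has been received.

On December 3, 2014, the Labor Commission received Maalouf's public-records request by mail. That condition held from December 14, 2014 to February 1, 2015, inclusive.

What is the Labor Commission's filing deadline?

March 30, 2015

2 months after December 3, 2014 is February 3, 2015.
Service was by mail, adding 5 days: February 3, 2015 + 5 days = February 8, 2015.
From December 14, 2014 through February 1, 2015 inclusive is 50 days; tolling adds 50 days: February 8, 2015 + 50 days = March 30, 2015.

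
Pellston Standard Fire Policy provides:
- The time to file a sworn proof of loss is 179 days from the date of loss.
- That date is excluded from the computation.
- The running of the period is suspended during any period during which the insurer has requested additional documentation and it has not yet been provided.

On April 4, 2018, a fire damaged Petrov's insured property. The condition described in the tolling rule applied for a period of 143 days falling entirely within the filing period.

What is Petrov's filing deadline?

February 20, 2019

179 days after April 4, 2018 is September 30, 2018.
Tolling adds 143 days: September 30, 2018 + 143 days = February 20, 2019.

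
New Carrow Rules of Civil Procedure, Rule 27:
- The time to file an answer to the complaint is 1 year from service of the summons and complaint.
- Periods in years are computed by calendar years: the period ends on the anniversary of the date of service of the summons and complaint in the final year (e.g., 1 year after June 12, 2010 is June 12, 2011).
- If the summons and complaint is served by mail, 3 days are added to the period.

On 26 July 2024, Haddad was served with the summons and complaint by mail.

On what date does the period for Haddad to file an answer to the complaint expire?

July 29, 2025

1 year after 26 July 2024 is July 26, 2025.
Service was by mail, adding 3 days: July 26, 2025 + 3 days = July 29, 2025.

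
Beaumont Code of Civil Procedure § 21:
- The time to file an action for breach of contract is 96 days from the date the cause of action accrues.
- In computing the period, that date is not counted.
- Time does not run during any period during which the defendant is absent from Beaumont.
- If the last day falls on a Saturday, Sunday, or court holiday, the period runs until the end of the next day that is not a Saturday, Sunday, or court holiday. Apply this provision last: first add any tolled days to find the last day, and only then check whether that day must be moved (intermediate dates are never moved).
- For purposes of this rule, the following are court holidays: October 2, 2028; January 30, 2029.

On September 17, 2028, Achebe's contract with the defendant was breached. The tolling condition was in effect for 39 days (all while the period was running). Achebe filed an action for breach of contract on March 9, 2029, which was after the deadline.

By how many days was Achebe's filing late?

37 days

96 days after September 17, 2028 is December 22, 2028.
Tolling adds 39 days: December 22, 2028 + 39 days = January 30, 2029.
January 30, 2029 is a listed holiday. The next qualifying day is January 31, 2029.
The deadline is January 31, 2029; from January 31, 2029 to March 9, 2029 is 37 days.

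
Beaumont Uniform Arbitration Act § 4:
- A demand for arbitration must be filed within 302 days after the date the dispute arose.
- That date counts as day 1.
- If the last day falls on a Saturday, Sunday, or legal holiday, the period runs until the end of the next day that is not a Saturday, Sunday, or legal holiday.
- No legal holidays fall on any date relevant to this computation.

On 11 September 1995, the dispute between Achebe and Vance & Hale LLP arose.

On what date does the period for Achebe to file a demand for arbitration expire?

July 8, 1996

Counting 11 September 1995 as day 1, day 302 is July 8, 1996.
July 8, 1996 is a Monday and not a legal holiday, so no extension applies.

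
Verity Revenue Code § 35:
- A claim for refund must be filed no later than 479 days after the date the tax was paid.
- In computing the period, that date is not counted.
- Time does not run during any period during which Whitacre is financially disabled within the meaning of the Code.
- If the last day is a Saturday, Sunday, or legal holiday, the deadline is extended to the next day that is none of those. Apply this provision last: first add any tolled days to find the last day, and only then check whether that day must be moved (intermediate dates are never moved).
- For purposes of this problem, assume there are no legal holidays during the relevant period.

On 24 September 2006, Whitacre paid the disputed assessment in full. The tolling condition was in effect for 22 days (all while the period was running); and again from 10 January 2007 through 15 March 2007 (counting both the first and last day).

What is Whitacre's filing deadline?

479 days after 24 September 2006 is January 16, 2008.
Tolling adds 22 days: January 16, 2008 + 22 days = February 7, 2008.
From January 10, 2007 through March 15, 2007 inclusive is 65 days; tolling adds 65 days: February 7, 2008 + 65 days = April 12, 2008.
April 12, 2008 is Saturday; April 13, 2008 is Sunday. The next qualifying day is April 14, 2008.

April 14, 2008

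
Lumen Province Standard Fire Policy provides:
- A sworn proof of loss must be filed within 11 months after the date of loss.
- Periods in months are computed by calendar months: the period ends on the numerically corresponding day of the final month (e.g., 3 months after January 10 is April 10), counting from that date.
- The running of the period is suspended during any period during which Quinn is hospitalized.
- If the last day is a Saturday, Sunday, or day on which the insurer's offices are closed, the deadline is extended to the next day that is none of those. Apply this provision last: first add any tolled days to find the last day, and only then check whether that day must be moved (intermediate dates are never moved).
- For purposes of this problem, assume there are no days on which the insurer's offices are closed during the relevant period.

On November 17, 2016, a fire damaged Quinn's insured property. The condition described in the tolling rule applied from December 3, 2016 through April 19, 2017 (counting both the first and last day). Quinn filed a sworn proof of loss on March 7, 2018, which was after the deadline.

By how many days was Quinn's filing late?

11 months after November 17, 2016 is October 17, 2017.
From December 3, 2016 through April 19, 2017 inclusive is 138 days; tolling adds 138 days: October 17, 2017 + 138 days = March 4, 2018.
March 4, 2018 is Sunday. The next qualifying day is March 5, 2018.
The deadline is March 5, 2018; from March 5, 2018 to March 7, 2018 is 2 days.

2 days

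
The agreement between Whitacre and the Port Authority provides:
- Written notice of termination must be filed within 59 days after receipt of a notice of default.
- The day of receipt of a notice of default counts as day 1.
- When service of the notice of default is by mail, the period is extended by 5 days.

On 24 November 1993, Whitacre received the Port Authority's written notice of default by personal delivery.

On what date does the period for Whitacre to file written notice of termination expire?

January 21, 1994

Counting 24 November 1993 as day 1, day 59 is January 21, 1994.
Service was not by mail, so no mail extension applies.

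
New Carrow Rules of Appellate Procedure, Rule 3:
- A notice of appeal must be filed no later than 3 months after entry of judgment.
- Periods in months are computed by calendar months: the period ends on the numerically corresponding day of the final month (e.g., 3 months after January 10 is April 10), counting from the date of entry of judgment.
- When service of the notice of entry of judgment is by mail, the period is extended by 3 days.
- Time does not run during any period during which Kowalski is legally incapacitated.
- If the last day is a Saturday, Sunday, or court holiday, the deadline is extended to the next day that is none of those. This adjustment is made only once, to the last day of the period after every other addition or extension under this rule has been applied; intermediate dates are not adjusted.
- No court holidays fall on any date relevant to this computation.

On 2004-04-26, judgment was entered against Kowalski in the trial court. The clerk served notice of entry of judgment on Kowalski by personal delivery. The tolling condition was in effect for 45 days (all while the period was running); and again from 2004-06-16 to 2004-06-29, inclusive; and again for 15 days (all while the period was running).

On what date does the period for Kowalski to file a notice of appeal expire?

3 months after 2004-04-26 is July 26, 2004.
Service was not by mail, so no mail extension applies.
Tolling adds 45 days: July 26, 2004 + 45 days = September 9, 2004.
From June 16, 2004 through June 29, 2004 inclusive is 14 days; tolling adds 14 days: September 9, 2004 + 14 days = September 23, 2004.
Tolling adds 15 days: September 23, 2004 + 15 days = October 8, 2004.
October 8, 2004 is a Friday and not a court holiday, so no extension applies.

October 8, 2004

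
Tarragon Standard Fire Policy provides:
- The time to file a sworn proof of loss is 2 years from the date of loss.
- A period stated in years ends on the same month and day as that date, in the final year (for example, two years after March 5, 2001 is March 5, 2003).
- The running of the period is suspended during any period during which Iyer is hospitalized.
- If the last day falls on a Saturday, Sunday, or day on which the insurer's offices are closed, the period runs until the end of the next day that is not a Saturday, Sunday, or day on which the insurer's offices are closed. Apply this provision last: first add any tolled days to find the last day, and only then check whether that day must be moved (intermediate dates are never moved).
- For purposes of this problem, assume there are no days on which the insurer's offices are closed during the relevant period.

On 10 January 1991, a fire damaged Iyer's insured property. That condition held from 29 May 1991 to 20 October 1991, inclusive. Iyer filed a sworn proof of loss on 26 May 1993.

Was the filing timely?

2 years after 10 January 1991 is January 10, 1993.
From May 29, 1991 through October 20, 1991 inclusive is 145 days; tolling adds 145 days: January 10, 1993 + 145 days = June 4, 1993.
June 4, 1993 is a Friday and not a day on which the insurer's offices are closed, so no extension applies.
The deadline is June 4, 1993; the filing on May 26, 1993 is on or before that date.

Yes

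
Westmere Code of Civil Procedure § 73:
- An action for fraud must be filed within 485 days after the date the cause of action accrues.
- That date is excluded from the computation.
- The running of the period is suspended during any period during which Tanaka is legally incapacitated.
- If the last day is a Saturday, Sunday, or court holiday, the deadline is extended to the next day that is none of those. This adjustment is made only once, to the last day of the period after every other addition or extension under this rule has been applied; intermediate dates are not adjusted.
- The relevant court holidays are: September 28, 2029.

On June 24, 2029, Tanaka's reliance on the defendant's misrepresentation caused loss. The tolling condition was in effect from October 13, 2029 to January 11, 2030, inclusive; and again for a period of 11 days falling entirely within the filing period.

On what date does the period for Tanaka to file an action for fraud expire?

February 3, 2031

485 days after June 24, 2029 is October 22, 2030.
From October 13, 2029 through January 11, 2030 inclusive is 91 days; tolling adds 91 days: October 22, 2030 + 91 days = January 21, 2031.
Tolling adds 11 days: January 21, 2031 + 11 days = February 1, 2031.
February 1, 2031 is Saturday; February 2, 2031 is Sunday. The next qualifying day is February 3, 2031.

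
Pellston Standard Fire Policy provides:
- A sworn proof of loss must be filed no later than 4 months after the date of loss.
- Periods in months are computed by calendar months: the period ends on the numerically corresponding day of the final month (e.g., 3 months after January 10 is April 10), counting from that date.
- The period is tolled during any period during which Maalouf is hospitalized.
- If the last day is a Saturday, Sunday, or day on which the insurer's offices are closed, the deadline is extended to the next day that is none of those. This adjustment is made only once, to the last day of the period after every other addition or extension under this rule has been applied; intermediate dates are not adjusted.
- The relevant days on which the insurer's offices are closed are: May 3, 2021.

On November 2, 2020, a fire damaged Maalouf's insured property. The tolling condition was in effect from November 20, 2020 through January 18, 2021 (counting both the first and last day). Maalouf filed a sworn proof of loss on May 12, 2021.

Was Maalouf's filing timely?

No

4 months after November 2, 2020 is March 2, 2021.
From November 20, 2020 through January 18, 2021 inclusive is 60 days; tolling adds 60 days: March 2, 2021 + 60 days = May 1, 2021.
May 1, 2021 is Saturday; May 2, 2021 is Sunday; May 3, 2021 is a listed holiday. The next qualifying day is May 4, 2021.
The deadline is May 4, 2021; the filing on May 12, 2021 is after that date.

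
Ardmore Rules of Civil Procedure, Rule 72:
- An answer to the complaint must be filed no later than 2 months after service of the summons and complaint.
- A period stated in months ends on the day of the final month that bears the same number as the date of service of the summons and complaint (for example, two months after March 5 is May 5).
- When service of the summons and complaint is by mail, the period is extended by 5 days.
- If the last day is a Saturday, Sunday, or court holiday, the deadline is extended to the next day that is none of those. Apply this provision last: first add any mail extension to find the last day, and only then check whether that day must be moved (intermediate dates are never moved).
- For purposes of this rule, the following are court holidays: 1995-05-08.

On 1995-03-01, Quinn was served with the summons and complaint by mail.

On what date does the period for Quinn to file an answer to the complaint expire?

May 9, 1995

2 months after 1995-03-01 is May 1, 1995.
Service was by mail, adding 5 days: May 1, 1995 + 5 days = May 6, 1995.
May 6, 1995 is Saturday; May 7, 1995 is Sunday; May 8, 1995 is a listed holiday. The next qualifying day is May 9, 1995.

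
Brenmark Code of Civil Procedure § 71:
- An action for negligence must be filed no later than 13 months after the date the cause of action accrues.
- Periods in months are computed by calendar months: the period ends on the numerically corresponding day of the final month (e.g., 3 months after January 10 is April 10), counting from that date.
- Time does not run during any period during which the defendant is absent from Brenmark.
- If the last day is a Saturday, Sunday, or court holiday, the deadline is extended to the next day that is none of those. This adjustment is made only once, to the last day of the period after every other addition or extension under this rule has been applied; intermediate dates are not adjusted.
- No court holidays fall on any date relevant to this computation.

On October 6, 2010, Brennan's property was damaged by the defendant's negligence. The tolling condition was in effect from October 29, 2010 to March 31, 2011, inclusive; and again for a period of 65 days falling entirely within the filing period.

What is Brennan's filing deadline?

13 months after October 6, 2010 is November 6, 2011.
From October 29, 2010 through March 31, 2011 inclusive is 154 days; tolling adds 154 days: November 6, 2011 + 154 days = April 8, 2012.
Tolling adds 65 days: April 8, 2012 + 65 days = June 12, 2012.
June 12, 2012 is a Tuesday and not a court holiday, so no extension applies.

June 12, 2012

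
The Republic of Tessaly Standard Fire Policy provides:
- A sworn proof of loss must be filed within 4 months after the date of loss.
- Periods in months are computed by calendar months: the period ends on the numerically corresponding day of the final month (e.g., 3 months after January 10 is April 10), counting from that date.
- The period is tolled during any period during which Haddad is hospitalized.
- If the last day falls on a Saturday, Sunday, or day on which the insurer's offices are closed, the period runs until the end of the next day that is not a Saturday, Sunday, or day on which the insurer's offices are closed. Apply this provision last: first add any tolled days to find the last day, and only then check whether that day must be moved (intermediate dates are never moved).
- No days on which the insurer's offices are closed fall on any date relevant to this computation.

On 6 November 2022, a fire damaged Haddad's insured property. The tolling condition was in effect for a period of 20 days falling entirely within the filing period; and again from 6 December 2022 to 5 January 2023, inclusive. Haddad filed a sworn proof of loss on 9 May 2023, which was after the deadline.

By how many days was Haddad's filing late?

13 days

4 months after 6 November 2022 is March 6, 2023.
Tolling adds 20 days: March 6, 2023 + 20 days = March 26, 2023.
From December 6, 2022 through January 5, 2023 inclusive is 31 days; tolling adds 31 days: March 26, 2023 + 31 days = April 26, 2023.
April 26, 2023 is a Wednesday and not a day on which the insurer's offices are closed, so no extension applies.
The deadline is April 26, 2023; from April 26, 2023 to May 9, 2023 is 13 days.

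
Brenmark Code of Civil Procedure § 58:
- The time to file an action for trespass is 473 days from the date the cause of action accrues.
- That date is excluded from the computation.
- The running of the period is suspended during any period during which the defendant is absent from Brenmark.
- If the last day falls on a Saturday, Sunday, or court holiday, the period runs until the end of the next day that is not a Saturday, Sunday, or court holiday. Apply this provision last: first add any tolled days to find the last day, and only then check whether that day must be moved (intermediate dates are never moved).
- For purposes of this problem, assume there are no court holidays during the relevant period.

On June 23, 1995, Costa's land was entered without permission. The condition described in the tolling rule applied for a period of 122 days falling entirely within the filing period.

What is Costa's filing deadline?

473 days after June 23, 1995 is October 8, 1996.
Tolling adds 122 days: October 8, 1996 + 122 days = February 7, 1997.
February 7, 1997 is a Friday and not a court holiday, so no extension applies.

February 7, 1997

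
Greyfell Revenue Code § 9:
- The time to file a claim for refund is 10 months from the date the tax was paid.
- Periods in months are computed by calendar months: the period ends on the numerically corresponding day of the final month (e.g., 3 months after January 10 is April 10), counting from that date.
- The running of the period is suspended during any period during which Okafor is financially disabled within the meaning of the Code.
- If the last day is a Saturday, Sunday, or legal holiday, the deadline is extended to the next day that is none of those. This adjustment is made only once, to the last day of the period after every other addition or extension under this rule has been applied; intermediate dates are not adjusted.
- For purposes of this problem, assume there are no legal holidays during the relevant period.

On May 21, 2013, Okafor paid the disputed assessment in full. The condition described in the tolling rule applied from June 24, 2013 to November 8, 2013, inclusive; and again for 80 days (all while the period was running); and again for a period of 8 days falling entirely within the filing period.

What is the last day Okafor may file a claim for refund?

10 months after May 21, 2013 is March 21, 2014.
From June 24, 2013 through November 8, 2013 inclusive is 138 days; tolling adds 138 days: March 21, 2014 + 138 days = August 6, 2014.
Tolling adds 80 days: August 6, 2014 + 80 days = October 25, 2014.
Tolling adds 8 days: October 25, 2014 + 8 days = November 2, 2014.
November 2, 2014 is Sunday. The next qualifying day is November 3, 2014.

November 3, 2014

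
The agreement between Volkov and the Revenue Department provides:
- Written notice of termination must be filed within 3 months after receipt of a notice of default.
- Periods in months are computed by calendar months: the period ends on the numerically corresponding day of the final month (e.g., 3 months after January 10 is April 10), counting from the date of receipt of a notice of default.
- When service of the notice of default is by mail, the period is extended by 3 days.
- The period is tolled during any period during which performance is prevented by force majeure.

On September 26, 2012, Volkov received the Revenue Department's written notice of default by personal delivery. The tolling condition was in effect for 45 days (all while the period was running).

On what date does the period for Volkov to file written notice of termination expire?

February 9, 2013

3 months after September 26, 2012 is December 26, 2012.
Service was not by mail, so no mail extension applies.
Tolling adds 45 days: December 26, 2012 + 45 days = February 9, 2013.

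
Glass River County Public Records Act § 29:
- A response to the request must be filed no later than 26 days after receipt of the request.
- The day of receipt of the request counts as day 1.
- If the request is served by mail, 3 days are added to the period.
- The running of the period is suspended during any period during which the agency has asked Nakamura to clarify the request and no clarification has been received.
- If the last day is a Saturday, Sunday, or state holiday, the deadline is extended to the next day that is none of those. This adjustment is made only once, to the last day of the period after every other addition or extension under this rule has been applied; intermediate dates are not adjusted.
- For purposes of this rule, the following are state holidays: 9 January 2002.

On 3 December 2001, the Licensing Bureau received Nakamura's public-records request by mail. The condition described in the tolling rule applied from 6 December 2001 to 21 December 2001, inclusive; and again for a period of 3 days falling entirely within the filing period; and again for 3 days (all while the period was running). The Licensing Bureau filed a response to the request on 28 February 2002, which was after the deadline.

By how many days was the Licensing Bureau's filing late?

Counting 3 December 2001 as day 1, day 26 is December 28, 2001.
Service was by mail, adding 3 days: December 28, 2001 + 3 days = December 31, 2001.
From December 6, 2001 through December 21, 2001 inclusive is 16 days; tolling adds 16 days: December 31, 2001 + 16 days = January 16, 2002.
Tolling adds 3 days: January 16, 2002 + 3 days = January 19, 2002.
Tolling adds 3 days: January 19, 2002 + 3 days = January 22, 2002.
January 22, 2002 is a Tuesday and not a state holiday, so no extension applies.
The deadline is January 22, 2002; from January 22, 2002 to February 28, 2002 is 37 days.

37 days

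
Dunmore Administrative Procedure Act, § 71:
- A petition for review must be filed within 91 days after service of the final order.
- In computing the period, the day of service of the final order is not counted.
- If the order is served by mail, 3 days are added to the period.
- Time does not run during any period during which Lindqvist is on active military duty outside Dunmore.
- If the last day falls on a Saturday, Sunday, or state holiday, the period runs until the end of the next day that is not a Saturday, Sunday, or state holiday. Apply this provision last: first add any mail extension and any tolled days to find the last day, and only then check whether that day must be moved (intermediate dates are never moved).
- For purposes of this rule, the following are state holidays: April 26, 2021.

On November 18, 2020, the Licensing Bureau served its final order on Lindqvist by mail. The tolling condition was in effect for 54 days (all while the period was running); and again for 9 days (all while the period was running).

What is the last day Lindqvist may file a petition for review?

91 days after November 18, 2020 is February 17, 2021.
Service was by mail, adding 3 days: February 17, 2021 + 3 days = February 20, 2021.
Tolling adds 54 days: February 20, 2021 + 54 days = April 15, 2021.
Tolling adds 9 days: April 15, 2021 + 9 days = April 24, 2021.
April 24, 2021 is Saturday; April 25, 2021 is Sunday; April 26, 2021 is a listed holiday. The next qualifying day is April 27, 2021.

April 27, 2021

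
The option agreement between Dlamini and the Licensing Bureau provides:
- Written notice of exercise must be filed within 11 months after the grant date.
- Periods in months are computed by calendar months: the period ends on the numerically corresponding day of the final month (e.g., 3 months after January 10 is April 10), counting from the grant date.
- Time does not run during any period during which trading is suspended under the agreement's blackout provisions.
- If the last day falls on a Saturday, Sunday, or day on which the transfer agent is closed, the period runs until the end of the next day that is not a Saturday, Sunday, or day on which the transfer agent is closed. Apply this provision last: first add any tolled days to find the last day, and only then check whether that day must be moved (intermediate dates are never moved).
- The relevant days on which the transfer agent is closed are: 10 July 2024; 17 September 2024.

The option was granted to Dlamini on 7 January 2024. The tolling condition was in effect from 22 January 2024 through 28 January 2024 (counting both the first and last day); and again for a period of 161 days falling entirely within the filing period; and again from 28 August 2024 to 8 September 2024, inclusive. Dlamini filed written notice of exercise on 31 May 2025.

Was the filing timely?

11 months after 7 January 2024 is December 7, 2024.
From January 22, 2024 through January 28, 2024 inclusive is 7 days; tolling adds 7 days: December 7, 2024 + 7 days = December 14, 2024.
Tolling adds 161 days: December 14, 2024 + 161 days = May 24, 2025.
From August 28, 2024 through September 8, 2024 inclusive is 12 days; tolling adds 12 days: May 24, 2025 + 12 days = June 5, 2025.
June 5, 2025 is a Thursday and not a day on which the transfer agent is closed, so no extension applies.
The deadline is June 5, 2025; the filing on May 31, 2025 is on or before that date.

Yes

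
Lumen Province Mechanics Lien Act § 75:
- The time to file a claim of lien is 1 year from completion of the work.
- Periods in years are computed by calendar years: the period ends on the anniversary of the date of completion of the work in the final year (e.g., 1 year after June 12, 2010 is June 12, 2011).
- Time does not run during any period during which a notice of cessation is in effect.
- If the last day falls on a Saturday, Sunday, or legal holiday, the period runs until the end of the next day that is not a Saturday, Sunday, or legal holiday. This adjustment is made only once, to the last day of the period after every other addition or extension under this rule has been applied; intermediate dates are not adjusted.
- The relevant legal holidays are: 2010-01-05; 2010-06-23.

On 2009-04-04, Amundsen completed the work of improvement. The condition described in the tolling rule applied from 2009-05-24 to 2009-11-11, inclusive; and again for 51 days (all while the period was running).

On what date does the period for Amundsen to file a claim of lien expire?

1 year after 2009-04-04 is April 4, 2010.
From May 24, 2009 through November 11, 2009 inclusive is 172 days; tolling adds 172 days: April 4, 2010 + 172 days = September 23, 2010.
Tolling adds 51 days: September 23, 2010 + 51 days = November 13, 2010.
November 13, 2010 is Saturday; November 14, 2010 is Sunday. The next qualifying day is November 15, 2010.

November 15, 2010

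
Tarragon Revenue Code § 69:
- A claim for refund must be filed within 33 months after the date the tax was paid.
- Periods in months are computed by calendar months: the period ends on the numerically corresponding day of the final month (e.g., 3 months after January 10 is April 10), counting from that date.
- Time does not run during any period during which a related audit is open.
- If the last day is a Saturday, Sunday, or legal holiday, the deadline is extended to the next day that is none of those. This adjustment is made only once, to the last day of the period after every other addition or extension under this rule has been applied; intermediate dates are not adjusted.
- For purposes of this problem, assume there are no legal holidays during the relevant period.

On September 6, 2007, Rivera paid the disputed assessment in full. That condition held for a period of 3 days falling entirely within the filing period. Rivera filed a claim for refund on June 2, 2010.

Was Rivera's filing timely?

33 months after September 6, 2007 is June 6, 2010.
Tolling adds 3 days: June 6, 2010 + 3 days = June 9, 2010.
June 9, 2010 is a Wednesday and not a legal holiday, so no extension applies.
The deadline is June 9, 2010; the filing on June 2, 2010 is on or before that date.

Yes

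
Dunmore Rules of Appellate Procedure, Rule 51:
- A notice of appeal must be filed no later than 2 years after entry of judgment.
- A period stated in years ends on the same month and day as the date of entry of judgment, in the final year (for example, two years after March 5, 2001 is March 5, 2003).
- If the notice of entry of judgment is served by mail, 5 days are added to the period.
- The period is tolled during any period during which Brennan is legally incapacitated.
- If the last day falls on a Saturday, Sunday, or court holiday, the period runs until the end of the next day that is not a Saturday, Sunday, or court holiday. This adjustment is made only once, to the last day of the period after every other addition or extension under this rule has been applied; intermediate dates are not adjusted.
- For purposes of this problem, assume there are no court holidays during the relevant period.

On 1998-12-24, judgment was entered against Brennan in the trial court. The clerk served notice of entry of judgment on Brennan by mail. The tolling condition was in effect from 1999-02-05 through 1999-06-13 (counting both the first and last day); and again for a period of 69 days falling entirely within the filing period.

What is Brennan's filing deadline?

July 16, 2001

2 years after 1998-12-24 is December 24, 2000.
Service was by mail, adding 5 days: December 24, 2000 + 5 days = December 29, 2000.
From February 5, 1999 through June 13, 1999 inclusive is 129 days; tolling adds 129 days: December 29, 2000 + 129 days = May 7, 2001.
Tolling adds 69 days: May 7, 2001 + 69 days = July 15, 2001.
July 15, 2001 is Sunday. The next qualifying day is July 16, 2001.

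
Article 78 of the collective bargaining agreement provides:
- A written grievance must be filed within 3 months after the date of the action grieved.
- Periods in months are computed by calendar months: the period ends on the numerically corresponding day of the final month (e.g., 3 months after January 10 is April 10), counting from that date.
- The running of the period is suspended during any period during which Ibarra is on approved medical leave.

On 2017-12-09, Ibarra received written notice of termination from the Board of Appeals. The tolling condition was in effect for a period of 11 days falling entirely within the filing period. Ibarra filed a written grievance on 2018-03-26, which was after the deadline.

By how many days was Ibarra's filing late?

3 months after 2017-12-09 is March 9, 2018.
Tolling adds 11 days: March 9, 2018 + 11 days = March 20, 2018.
The deadline is March 20, 2018; from March 20, 2018 to March 26, 2018 is 6 days.

6 days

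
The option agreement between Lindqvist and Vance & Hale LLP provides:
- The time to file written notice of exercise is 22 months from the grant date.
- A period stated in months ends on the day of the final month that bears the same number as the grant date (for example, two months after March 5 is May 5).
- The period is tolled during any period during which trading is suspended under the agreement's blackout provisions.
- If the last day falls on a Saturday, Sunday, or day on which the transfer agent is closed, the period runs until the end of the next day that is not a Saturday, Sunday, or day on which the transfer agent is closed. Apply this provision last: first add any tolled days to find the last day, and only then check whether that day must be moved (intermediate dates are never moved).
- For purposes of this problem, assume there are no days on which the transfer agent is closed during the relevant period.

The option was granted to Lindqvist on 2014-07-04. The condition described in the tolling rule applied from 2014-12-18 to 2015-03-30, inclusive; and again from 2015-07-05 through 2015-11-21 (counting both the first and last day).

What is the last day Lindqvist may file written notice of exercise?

January 2, 2017

22 months after 2014-07-04 is May 4, 2016.
From December 18, 2014 through March 30, 2015 inclusive is 103 days; tolling adds 103 days: May 4, 2016 + 103 days = August 15, 2016.
From July 5, 2015 through November 21, 2015 inclusive is 140 days; tolling adds 140 days: August 15, 2016 + 140 days = January 2, 2017.
January 2, 2017 is a Monday and not a day on which the transfer agent is closed, so no extension applies.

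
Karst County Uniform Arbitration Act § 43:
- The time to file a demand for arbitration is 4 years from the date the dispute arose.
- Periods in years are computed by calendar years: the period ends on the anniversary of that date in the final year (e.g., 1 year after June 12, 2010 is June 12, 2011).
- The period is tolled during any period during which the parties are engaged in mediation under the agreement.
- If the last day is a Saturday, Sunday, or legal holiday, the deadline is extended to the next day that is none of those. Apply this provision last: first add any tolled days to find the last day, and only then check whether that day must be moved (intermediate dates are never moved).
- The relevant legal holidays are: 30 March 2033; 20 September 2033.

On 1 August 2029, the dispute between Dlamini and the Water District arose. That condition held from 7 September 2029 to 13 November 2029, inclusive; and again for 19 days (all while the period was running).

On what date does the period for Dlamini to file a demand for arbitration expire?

4 years after 1 August 2029 is August 1, 2033.
From September 7, 2029 through November 13, 2029 inclusive is 68 days; tolling adds 68 days: August 1, 2033 + 68 days = October 8, 2033.
Tolling adds 19 days: October 8, 2033 + 19 days = October 27, 2033.
October 27, 2033 is a Thursday and not a legal holiday, so no extension applies.

October 27, 2033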